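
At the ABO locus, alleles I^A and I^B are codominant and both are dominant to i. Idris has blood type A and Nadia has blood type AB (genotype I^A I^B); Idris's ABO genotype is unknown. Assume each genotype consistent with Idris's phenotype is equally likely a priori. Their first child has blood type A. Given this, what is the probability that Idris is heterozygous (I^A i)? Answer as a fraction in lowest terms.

1/2

Possible genotypes: Idris ∈ {I^A I^A, I^A i}; Nadia ∈ {I^A I^B}.
Weight each parental genotype pair by prior × P(type-A child):
  I^A I^A × I^A I^B: posterior weight 1/2.
  I^A i × I^A I^B: posterior weight 1/2.
Sum the posterior weight over pairs where Idris is I^A i: 1/2.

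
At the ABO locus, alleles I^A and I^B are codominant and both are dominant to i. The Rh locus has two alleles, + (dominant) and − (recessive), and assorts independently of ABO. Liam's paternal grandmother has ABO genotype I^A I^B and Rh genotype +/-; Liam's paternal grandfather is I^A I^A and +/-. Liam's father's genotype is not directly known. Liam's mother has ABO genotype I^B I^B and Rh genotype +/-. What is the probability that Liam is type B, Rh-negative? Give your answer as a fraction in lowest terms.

Liam's father's ABO genotype from I^A I^B × I^A I^A: 1/2 I^A I^A, 1/2 I^A I^B.
Crossing each possibility with the mother I^B I^B and summing P(type B): 1/2·0 + 1/2·1/2 = 1/4.
Similarly for Rh via the father's Rh distribution: P(Rh-) = 1/4.
Independent loci: 1/4 × 1/4 = 1/16.

1/16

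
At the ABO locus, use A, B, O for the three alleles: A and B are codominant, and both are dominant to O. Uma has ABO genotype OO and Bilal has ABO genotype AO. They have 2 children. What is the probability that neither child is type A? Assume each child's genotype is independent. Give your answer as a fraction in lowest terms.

1/4

ABO cross OO × AO → 1/2 O, 1/2 A.
So P(type A) = 1/2 per child.
P(not type A) = 1/2 for one child; (1/2)^2 = 1/4.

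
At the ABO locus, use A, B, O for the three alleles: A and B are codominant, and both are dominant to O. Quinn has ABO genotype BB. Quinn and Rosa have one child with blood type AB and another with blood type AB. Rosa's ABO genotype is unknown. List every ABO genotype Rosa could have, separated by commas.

AA, AB, AO

For each candidate genotype of Rosa, check whether crossing it with BB can produce every observed child phenotype.
  AA → possible child types {AB} ✓
  AB → possible child types {B, AB} ✓
  AO → possible child types {B, AB} ✓
  BB → possible child types {B} ✗
  BO → possible child types {B} ✗
  OO → possible child types {B} ✗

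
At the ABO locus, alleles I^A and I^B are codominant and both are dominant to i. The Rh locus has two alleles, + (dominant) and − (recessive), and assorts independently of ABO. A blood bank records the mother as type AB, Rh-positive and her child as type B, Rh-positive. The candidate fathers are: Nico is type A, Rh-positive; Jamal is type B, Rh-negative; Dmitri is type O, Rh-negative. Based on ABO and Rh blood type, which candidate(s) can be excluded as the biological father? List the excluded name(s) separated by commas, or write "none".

A candidate is excluded only if no genotype consistent with his phenotype could produce a type B, Rh-positive child with a type AB, Rh-positive mother.
Every candidate has at least one consistent genotype combination, so none can be excluded.

none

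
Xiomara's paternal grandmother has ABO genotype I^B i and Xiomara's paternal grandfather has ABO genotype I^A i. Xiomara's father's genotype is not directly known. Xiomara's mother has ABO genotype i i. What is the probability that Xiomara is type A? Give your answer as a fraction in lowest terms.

Xiomara's father's ABO genotype from I^B i × I^A i: 1/4 I^A I^B, 1/4 I^A i, 1/4 I^B i, 1/4 i i.
Crossing each possibility with the mother i i and summing P(type A): 1/4·1/2 + 1/4·1/2 + 1/4·0 + 1/4·0 = 1/4.

1/4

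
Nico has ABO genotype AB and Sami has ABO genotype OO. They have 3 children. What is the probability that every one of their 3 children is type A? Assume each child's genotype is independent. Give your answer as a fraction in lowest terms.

ABO cross AB × OO → 1/2 A, 1/2 B.
So P(type A) = 1/2 per child.
All 3 independent: (1/2)^3 = 1/8.

1/8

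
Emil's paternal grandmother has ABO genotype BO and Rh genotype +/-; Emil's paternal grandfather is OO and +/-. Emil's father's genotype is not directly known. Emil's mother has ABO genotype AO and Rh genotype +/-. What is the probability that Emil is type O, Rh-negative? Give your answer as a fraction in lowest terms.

Emil's father's ABO genotype from BO × OO: 1/2 BO, 1/2 OO.
Crossing each possibility with the mother AO and summing P(type O): 1/2·1/4 + 1/2·1/2 = 3/8.
Similarly for Rh via the father's Rh distribution: P(Rh-) = 1/4.
Independent loci: 3/8 × 1/4 = 3/32.

3/32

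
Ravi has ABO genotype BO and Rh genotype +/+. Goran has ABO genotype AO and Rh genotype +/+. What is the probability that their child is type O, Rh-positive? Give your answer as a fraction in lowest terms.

1/4

ABO cross BO × AO → offspring phenotypes: 1/4 O, 1/4 A, 1/4 B, 1/4 AB.
Rh cross +/+ × +/+ → 1 Rh+.
Independent loci: P(type O, Rh-positive) = 1/4 × 1 = 1/4.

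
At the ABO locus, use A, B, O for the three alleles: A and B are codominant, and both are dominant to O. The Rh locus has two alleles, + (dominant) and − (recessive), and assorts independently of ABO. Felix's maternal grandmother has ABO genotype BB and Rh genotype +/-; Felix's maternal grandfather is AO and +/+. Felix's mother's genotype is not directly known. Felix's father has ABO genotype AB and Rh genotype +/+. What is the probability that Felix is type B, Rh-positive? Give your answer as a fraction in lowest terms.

3/8

Felix's mother's ABO genotype from BB × AO: 1/2 AB, 1/2 BO.
Crossing each possibility with the father AB and summing P(type B): 1/2·1/4 + 1/2·1/2 = 3/8.
Similarly for Rh via the mother's Rh distribution: P(Rh+) = 1.
Independent loci: 3/8 × 1 = 3/8.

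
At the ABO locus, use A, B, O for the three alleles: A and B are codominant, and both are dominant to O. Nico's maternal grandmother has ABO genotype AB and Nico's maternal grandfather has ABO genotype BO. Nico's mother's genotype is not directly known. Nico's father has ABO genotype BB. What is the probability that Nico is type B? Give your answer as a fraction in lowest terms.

Nico's mother's ABO genotype from AB × BO: 1/4 AB, 1/4 AO, 1/4 BB, 1/4 BO.
Crossing each possibility with the father BB and summing P(type B): 1/4·1/2 + 1/4·1/2 + 1/4·1 + 1/4·1 = 3/4.

3/4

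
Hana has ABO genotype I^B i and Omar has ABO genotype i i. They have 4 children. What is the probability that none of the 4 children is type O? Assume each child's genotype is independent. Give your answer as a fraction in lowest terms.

1/16

ABO cross I^B i × i i → 1/2 O, 1/2 B.
So P(type O) = 1/2 per child.
P(not type O) = 1/2 for one child; (1/2)^4 = 1/16.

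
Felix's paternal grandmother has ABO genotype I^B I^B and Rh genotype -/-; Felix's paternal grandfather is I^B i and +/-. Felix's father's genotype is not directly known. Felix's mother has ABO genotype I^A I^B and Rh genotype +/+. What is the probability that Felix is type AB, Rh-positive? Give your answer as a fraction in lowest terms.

Felix's father's ABO genotype from I^B I^B × I^B i: 1/2 I^B I^B, 1/2 I^B i.
Crossing each possibility with the mother I^A I^B and summing P(type AB): 1/2·1/2 + 1/2·1/4 = 3/8.
Similarly for Rh via the father's Rh distribution: P(Rh+) = 1.
Independent loci: 3/8 × 1 = 3/8.

3/8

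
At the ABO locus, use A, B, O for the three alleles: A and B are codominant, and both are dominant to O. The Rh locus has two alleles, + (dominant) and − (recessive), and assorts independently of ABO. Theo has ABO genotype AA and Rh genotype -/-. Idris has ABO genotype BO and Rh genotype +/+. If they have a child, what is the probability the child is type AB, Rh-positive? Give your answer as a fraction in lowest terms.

1/2

ABO cross AA × BO → offspring phenotypes: 1/2 A, 1/2 AB.
Rh cross -/- × +/+ → 1 Rh+.
Independent loci: P(type AB, Rh-positive) = 1/2 × 1 = 1/2.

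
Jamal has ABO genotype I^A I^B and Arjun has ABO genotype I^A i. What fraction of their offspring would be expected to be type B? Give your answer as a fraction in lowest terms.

ABO cross I^A I^B × I^A i → offspring phenotypes: 1/2 A, 1/4 B, 1/4 AB.
So P(type B) = 1/4.

1/4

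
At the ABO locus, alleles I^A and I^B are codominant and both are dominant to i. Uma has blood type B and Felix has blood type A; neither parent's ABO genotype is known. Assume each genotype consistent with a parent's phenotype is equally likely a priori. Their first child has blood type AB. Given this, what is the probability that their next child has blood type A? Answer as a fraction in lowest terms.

5/36

Possible genotypes: Uma ∈ {I^B I^B, I^B i}; Felix ∈ {I^A I^A, I^A i}.
Weight each parental genotype pair by prior × P(type-AB child):
  I^B I^B × I^A I^A: posterior weight 4/9; P(next child type A) = 0.
  I^B I^B × I^A i: posterior weight 2/9; P(next child type A) = 0.
  I^B i × I^A I^A: posterior weight 2/9; P(next child type A) = 1/2.
  I^B i × I^A i: posterior weight 1/9; P(next child type A) = 1/4.
Weighted sum = 5/36.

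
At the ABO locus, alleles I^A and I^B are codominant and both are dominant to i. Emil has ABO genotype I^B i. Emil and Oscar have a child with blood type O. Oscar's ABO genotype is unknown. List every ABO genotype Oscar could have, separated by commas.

I^A i, I^B i, i i

For each candidate genotype of Oscar, check whether crossing it with I^B i can produce every observed child phenotype.
  I^A I^A → possible child types {A, AB} ✗
  I^A I^B → possible child types {A, B, AB} ✗
  I^A i → possible child types {O, A, B, AB} ✓
  I^B I^B → possible child types {B} ✗
  I^B i → possible child types {O, B} ✓
  i i → possible child types {O, B} ✓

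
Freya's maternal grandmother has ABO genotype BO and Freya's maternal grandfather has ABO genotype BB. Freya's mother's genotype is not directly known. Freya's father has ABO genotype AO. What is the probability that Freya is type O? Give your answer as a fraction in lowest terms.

1/8

Freya's mother's ABO genotype from BO × BB: 1/2 BB, 1/2 BO.
Crossing each possibility with the father AO and summing P(type O): 1/2·0 + 1/2·1/4 = 1/8.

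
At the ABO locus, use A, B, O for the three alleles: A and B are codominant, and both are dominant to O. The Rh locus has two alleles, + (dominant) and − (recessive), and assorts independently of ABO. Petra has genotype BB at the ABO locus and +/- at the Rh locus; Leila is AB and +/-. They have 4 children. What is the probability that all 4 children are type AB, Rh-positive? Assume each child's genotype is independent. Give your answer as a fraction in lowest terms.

81/4096

ABO cross BB × AB → 1/2 B, 1/2 AB.
Rh cross +/- × +/- → 3/4 Rh+, 1/4 Rh-; so P(type AB, Rh-positive) = 1/2 × 3/4 = 3/8 per child.
All 4 independent: (3/8)^4 = 81/4096.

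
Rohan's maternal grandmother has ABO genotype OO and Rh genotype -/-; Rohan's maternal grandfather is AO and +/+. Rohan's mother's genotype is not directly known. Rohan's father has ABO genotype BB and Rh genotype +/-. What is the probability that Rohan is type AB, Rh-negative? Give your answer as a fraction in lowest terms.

Rohan's mother's ABO genotype from OO × AO: 1/2 AO, 1/2 OO.
Crossing each possibility with the father BB and summing P(type AB): 1/2·1/2 + 1/2·0 = 1/4.
Similarly for Rh via the mother's Rh distribution: P(Rh-) = 1/4.
Independent loci: 1/4 × 1/4 = 1/16.

1/16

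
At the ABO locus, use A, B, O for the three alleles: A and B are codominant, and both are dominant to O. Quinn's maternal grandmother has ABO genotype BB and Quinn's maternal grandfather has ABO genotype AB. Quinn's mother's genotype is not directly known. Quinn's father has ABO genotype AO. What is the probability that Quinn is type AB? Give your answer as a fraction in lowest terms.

Quinn's mother's ABO genotype from BB × AB: 1/2 AB, 1/2 BB.
Crossing each possibility with the father AO and summing P(type AB): 1/2·1/4 + 1/2·1/2 = 3/8.

3/8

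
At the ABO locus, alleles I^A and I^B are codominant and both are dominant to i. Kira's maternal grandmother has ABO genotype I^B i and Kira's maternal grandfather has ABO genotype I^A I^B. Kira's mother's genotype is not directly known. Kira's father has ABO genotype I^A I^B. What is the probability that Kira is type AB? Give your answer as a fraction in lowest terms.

3/8

Kira's mother's ABO genotype from I^B i × I^A I^B: 1/4 I^A I^B, 1/4 I^A i, 1/4 I^B I^B, 1/4 I^B i.
Crossing each possibility with the father I^A I^B and summing P(type AB): 1/4·1/2 + 1/4·1/4 + 1/4·1/2 + 1/4·1/4 = 3/8.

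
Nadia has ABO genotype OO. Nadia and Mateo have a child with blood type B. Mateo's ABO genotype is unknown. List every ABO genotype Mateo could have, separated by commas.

For each candidate genotype of Mateo, check whether crossing it with OO can produce every observed child phenotype.
  AA → possible child types {A} ✗
  AB → possible child types {A, B} ✓
  AO → possible child types {O, A} ✗
  BB → possible child types {B} ✓
  BO → possible child types {O, B} ✓
  OO → possible child types {O} ✗

AB, BB, BO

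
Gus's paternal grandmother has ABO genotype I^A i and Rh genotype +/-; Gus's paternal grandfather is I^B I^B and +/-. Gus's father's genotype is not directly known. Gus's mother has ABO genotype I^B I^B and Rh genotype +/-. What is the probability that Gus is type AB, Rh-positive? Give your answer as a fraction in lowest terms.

Gus's father's ABO genotype from I^A i × I^B I^B: 1/2 I^A I^B, 1/2 I^B i.
Crossing each possibility with the mother I^B I^B and summing P(type AB): 1/2·1/2 + 1/2·0 = 1/4.
Similarly for Rh via the father's Rh distribution: P(Rh+) = 3/4.
Independent loci: 1/4 × 3/4 = 3/16.

3/16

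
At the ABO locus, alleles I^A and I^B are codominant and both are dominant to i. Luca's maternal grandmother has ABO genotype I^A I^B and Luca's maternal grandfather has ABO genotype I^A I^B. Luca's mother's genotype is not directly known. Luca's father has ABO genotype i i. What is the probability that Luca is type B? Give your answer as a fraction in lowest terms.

1/2

Luca's mother's ABO genotype from I^A I^B × I^A I^B: 1/4 I^A I^A, 1/2 I^A I^B, 1/4 I^B I^B.
Crossing each possibility with the father i i and summing P(type B): 1/4·0 + 1/2·1/2 + 1/4·1 = 1/2.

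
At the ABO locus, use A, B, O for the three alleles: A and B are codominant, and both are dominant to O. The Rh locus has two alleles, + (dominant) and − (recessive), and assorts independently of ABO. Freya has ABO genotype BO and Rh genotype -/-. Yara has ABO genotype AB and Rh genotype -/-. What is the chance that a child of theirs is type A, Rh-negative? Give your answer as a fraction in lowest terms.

ABO cross BO × AB → offspring phenotypes: 1/4 A, 1/2 B, 1/4 AB.
Rh cross -/- × -/- → 1 Rh-.
Independent loci: P(type A, Rh-negative) = 1/4 × 1 = 1/4.

1/4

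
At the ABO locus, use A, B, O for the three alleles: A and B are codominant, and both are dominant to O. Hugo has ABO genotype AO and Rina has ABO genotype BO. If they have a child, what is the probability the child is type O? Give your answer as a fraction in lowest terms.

1/4

ABO cross AO × BO → offspring phenotypes: 1/4 O, 1/4 A, 1/4 B, 1/4 AB.
So P(type O) = 1/4.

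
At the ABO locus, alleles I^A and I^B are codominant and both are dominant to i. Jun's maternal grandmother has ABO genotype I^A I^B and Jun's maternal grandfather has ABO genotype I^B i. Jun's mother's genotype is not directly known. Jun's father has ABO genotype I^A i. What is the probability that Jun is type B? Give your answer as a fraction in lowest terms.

Jun's mother's ABO genotype from I^A I^B × I^B i: 1/4 I^A I^B, 1/4 I^A i, 1/4 I^B I^B, 1/4 I^B i.
Crossing each possibility with the father I^A i and summing P(type B): 1/4·1/4 + 1/4·0 + 1/4·1/2 + 1/4·1/4 = 1/4.

1/4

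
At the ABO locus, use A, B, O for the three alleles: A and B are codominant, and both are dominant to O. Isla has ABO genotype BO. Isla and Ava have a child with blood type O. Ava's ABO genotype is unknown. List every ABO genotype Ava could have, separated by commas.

AO, BO, OO

For each candidate genotype of Ava, check whether crossing it with BO can produce every observed child phenotype.
  AA → possible child types {A, AB} ✗
  AB → possible child types {A, B, AB} ✗
  AO → possible child types {O, A, B, AB} ✓
  BB → possible child types {B} ✗
  BO → possible child types {O, B} ✓
  OO → possible child types {O, B} ✓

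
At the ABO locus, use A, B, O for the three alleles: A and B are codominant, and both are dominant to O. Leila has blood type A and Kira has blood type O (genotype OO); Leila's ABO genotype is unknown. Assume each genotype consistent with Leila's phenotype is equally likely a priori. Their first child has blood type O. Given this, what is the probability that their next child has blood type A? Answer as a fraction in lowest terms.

1/2

Possible genotypes: Leila ∈ {AA, AO}; Kira ∈ {OO}.
Weight each parental genotype pair by prior × P(type-O child):
  AO × OO: posterior weight 1; P(next child type A) = 1/2.
Weighted sum = 1/2.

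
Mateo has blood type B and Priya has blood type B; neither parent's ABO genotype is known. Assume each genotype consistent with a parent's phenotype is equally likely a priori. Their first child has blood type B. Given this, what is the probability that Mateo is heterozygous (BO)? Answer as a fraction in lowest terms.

Possible genotypes: Mateo ∈ {BB, BO}; Priya ∈ {BB, BO}.
Weight each parental genotype pair by prior × P(type-B child):
  BB × BB: posterior weight 4/15.
  BB × BO: posterior weight 4/15.
  BO × BB: posterior weight 4/15.
  BO × BO: posterior weight 1/5.
Sum the posterior weight over pairs where Mateo is BO: 7/15.

7/15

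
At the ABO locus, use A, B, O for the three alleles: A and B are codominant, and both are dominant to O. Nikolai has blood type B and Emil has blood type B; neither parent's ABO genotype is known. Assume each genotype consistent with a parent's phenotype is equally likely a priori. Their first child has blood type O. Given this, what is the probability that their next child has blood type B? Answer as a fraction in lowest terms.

3/4

Possible genotypes: Nikolai ∈ {BB, BO}; Emil ∈ {BB, BO}.
Weight each parental genotype pair by prior × P(type-O child):
  BO × BO: posterior weight 1; P(next child type B) = 3/4.
Weighted sum = 3/4.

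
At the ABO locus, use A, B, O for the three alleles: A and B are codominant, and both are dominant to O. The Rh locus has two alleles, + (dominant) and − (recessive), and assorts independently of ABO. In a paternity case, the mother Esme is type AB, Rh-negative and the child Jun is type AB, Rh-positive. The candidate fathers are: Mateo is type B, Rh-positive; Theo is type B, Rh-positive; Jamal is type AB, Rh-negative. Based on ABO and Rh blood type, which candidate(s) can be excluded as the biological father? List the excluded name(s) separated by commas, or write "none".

Jamal

A candidate is excluded only if no genotype consistent with his phenotype could produce a type AB, Rh-positive child with a type AB, Rh-negative mother.
Jamal (type AB, Rh-): no genotype consistent with that phenotype can produce a type-AB Rh+ child with a type-AB mother.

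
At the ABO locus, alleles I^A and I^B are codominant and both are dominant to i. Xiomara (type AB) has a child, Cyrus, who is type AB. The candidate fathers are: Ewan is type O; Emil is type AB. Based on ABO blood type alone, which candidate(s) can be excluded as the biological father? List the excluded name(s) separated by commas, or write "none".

Ewan

A candidate is excluded only if no genotype consistent with his phenotype could produce a type AB child with a type AB mother.
Ewan (type O): no genotype consistent with that phenotype can produce a type-AB child with a type-AB mother.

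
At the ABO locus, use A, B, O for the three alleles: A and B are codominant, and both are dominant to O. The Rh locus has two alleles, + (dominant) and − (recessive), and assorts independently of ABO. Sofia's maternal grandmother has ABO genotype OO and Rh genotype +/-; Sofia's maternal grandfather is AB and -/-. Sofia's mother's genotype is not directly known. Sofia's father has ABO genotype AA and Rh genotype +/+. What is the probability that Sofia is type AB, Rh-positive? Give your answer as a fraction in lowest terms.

1/4

Sofia's mother's ABO genotype from OO × AB: 1/2 AO, 1/2 BO.
Crossing each possibility with the father AA and summing P(type AB): 1/2·0 + 1/2·1/2 = 1/4.
Similarly for Rh via the mother's Rh distribution: P(Rh+) = 1.
Independent loci: 1/4 × 1 = 1/4.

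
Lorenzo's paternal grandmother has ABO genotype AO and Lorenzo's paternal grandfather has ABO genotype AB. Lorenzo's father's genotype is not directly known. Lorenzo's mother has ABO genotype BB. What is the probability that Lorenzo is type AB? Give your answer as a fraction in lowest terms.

Lorenzo's father's ABO genotype from AO × AB: 1/4 AA, 1/4 AB, 1/4 AO, 1/4 BO.
Crossing each possibility with the mother BB and summing P(type AB): 1/4·1 + 1/4·1/2 + 1/4·1/2 + 1/4·0 = 1/2.

1/2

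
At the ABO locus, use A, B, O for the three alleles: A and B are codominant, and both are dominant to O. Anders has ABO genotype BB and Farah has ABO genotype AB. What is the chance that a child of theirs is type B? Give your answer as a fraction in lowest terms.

1/2

ABO cross BB × AB → offspring phenotypes: 1/2 B, 1/2 AB.
So P(type B) = 1/2.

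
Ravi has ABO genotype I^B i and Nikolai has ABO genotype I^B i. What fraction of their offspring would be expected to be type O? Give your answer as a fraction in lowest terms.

ABO cross I^B i × I^B i → offspring phenotypes: 1/4 O, 3/4 B.
So P(type O) = 1/4.

1/4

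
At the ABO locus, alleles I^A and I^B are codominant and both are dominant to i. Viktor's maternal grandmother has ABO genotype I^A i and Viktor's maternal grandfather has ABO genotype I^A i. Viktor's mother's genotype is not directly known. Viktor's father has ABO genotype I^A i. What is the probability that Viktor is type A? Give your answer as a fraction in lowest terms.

3/4

Viktor's mother's ABO genotype from I^A i × I^A i: 1/4 I^A I^A, 1/2 I^A i, 1/4 i i.
Crossing each possibility with the father I^A i and summing P(type A): 1/4·1 + 1/2·3/4 + 1/4·1/2 = 3/4.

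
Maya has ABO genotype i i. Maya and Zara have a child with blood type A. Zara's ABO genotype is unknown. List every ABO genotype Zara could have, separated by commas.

For each candidate genotype of Zara, check whether crossing it with i i can produce every observed child phenotype.
  I^A I^A → possible child types {A} ✓
  I^A I^B → possible child types {A, B} ✓
  I^A i → possible child types {O, A} ✓
  I^B I^B → possible child types {B} ✗
  I^B i → possible child types {O, B} ✗
  i i → possible child types {O} ✗

I^A I^A, I^A I^B, I^A i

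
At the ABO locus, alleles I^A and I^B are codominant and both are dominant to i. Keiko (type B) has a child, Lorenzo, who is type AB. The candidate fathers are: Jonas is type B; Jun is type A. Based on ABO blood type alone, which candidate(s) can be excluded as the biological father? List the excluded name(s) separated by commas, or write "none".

Jonas

A candidate is excluded only if no genotype consistent with his phenotype could produce a type AB child with a type B mother.
Jonas (type B): no genotype consistent with that phenotype can produce a type-AB child with a type-B mother.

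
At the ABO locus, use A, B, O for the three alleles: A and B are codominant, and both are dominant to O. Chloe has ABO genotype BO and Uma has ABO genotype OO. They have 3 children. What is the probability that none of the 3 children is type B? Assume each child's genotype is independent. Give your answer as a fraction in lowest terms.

ABO cross BO × OO → 1/2 O, 1/2 B.
So P(type B) = 1/2 per child.
P(not type B) = 1/2 for one child; (1/2)^3 = 1/8.

1/8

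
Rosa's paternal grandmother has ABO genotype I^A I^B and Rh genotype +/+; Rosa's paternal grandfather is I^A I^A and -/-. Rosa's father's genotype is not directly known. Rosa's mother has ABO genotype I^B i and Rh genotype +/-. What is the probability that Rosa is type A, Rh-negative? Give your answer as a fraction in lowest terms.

Rosa's father's ABO genotype from I^A I^B × I^A I^A: 1/2 I^A I^A, 1/2 I^A I^B.
Crossing each possibility with the mother I^B i and summing P(type A): 1/2·1/2 + 1/2·1/4 = 3/8.
Similarly for Rh via the father's Rh distribution: P(Rh-) = 1/4.
Independent loci: 3/8 × 1/4 = 3/32.

3/32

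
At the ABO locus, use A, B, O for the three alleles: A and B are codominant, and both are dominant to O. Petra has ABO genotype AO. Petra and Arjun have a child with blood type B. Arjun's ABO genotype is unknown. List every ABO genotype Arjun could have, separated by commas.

For each candidate genotype of Arjun, check whether crossing it with AO can produce every observed child phenotype.
  AA → possible child types {A} ✗
  AB → possible child types {A, B, AB} ✓
  AO → possible child types {O, A} ✗
  BB → possible child types {B, AB} ✓
  BO → possible child types {O, A, B, AB} ✓
  OO → possible child types {O, A} ✗

AB, BB, BO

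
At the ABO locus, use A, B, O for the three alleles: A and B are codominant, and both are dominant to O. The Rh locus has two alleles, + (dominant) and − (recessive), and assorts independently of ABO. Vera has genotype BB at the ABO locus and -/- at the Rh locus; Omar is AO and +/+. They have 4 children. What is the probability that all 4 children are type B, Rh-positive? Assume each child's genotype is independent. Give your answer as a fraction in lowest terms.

ABO cross BB × AO → 1/2 B, 1/2 AB.
Rh cross -/- × +/+ → 1 Rh+; so P(type B, Rh-positive) = 1/2 × 1 = 1/2 per child.
All 4 independent: (1/2)^4 = 1/16.

1/16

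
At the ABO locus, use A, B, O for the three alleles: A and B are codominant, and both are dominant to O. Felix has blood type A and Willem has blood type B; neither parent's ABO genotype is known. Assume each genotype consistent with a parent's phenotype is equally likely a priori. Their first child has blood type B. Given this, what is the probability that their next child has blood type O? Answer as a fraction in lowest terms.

Possible genotypes: Felix ∈ {AA, AO}; Willem ∈ {BB, BO}.
Weight each parental genotype pair by prior × P(type-B child):
  AO × BB: posterior weight 2/3; P(next child type O) = 0.
  AO × BO: posterior weight 1/3; P(next child type O) = 1/4.
Weighted sum = 1/12.

1/12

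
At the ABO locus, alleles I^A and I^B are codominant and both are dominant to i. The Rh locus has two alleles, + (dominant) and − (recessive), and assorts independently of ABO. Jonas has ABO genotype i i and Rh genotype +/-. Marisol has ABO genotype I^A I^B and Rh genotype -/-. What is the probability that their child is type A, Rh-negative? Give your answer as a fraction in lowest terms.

1/4

ABO cross i i × I^A I^B → offspring phenotypes: 1/2 A, 1/2 B.
Rh cross +/- × -/- → 1/2 Rh+, 1/2 Rh-.
Independent loci: P(type A, Rh-negative) = 1/2 × 1/2 = 1/4.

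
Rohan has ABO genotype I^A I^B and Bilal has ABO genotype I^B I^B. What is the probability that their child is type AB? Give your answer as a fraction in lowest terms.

1/2

ABO cross I^A I^B × I^B I^B → offspring phenotypes: 1/2 B, 1/2 AB.
So P(type AB) = 1/2.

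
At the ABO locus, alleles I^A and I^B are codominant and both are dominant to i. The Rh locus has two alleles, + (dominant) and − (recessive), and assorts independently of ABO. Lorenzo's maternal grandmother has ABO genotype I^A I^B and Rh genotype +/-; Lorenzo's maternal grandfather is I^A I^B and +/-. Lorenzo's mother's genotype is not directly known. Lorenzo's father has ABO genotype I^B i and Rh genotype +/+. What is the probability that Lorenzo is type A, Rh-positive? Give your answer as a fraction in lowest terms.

Lorenzo's mother's ABO genotype from I^A I^B × I^A I^B: 1/4 I^A I^A, 1/2 I^A I^B, 1/4 I^B I^B.
Crossing each possibility with the father I^B i and summing P(type A): 1/4·1/2 + 1/2·1/4 + 1/4·0 = 1/4.
Similarly for Rh via the mother's Rh distribution: P(Rh+) = 1.
Independent loci: 1/4 × 1 = 1/4.

1/4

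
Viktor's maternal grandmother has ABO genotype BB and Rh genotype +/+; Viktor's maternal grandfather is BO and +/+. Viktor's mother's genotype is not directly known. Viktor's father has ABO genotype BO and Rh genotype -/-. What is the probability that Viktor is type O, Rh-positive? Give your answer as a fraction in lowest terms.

1/8

Viktor's mother's ABO genotype from BB × BO: 1/2 BB, 1/2 BO.
Crossing each possibility with the father BO and summing P(type O): 1/2·0 + 1/2·1/4 = 1/8.
Similarly for Rh via the mother's Rh distribution: P(Rh+) = 1.
Independent loci: 1/8 × 1 = 1/8.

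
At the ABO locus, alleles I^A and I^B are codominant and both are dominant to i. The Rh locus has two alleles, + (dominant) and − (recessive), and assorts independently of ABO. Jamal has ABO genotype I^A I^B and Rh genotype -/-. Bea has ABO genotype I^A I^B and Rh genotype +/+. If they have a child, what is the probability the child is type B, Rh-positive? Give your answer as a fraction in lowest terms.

1/4

ABO cross I^A I^B × I^A I^B → offspring phenotypes: 1/4 A, 1/4 B, 1/2 AB.
Rh cross -/- × +/+ → 1 Rh+.
Independent loci: P(type B, Rh-positive) = 1/4 × 1 = 1/4.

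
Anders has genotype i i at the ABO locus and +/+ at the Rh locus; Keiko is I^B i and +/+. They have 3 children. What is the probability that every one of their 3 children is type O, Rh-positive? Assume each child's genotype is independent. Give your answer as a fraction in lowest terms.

1/8

ABO cross i i × I^B i → 1/2 O, 1/2 B.
Rh cross +/+ × +/+ → 1 Rh+; so P(type O, Rh-positive) = 1/2 × 1 = 1/2 per child.
All 3 independent: (1/2)^3 = 1/8.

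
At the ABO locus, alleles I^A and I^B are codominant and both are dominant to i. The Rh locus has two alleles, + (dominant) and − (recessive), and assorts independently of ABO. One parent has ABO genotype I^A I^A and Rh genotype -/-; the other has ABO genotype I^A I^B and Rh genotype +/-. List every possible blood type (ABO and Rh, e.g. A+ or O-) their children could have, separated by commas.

A+, A-, AB+, AB-

Gametes from I^A I^A × I^A I^B give offspring ABO genotypes I^A I^A, I^A I^B, i.e. phenotypes A, AB.
Rh cross -/- × +/- → phenotypes Rh+, Rh-.
Combining independently: A+, A-, AB+, AB-.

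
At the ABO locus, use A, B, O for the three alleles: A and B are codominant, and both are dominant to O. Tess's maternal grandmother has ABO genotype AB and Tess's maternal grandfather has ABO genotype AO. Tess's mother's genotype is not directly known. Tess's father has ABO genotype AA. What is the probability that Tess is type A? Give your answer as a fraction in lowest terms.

3/4

Tess's mother's ABO genotype from AB × AO: 1/4 AA, 1/4 AB, 1/4 AO, 1/4 BO.
Crossing each possibility with the father AA and summing P(type A): 1/4·1 + 1/4·1/2 + 1/4·1 + 1/4·1/2 = 3/4.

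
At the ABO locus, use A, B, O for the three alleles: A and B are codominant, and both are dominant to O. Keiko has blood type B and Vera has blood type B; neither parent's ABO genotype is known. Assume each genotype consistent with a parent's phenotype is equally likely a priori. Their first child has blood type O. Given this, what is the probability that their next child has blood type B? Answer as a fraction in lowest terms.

Possible genotypes: Keiko ∈ {BB, BO}; Vera ∈ {BB, BO}.
Weight each parental genotype pair by prior × P(type-O child):
  BO × BO: posterior weight 1; P(next child type B) = 3/4.
Weighted sum = 3/4.

3/4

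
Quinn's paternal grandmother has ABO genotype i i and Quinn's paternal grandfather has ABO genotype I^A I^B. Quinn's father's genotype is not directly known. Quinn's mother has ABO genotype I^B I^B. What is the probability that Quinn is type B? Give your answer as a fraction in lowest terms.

Quinn's father's ABO genotype from i i × I^A I^B: 1/2 I^A i, 1/2 I^B i.
Crossing each possibility with the mother I^B I^B and summing P(type B): 1/2·1/2 + 1/2·1 = 3/4.

3/4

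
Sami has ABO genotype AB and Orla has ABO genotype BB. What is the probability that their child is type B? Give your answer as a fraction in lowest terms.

1/2

ABO cross AB × BB → offspring phenotypes: 1/2 B, 1/2 AB.
So P(type B) = 1/2.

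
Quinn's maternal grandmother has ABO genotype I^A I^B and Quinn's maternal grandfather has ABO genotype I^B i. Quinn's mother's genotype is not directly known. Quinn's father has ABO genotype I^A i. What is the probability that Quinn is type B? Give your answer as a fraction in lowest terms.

Quinn's mother's ABO genotype from I^A I^B × I^B i: 1/4 I^A I^B, 1/4 I^A i, 1/4 I^B I^B, 1/4 I^B i.
Crossing each possibility with the father I^A i and summing P(type B): 1/4·1/4 + 1/4·0 + 1/4·1/2 + 1/4·1/4 = 1/4.

1/4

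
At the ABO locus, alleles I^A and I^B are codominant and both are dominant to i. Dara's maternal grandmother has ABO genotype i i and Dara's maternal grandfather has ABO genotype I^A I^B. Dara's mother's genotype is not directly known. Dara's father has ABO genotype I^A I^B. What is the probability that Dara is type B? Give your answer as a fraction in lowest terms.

3/8

Dara's mother's ABO genotype from i i × I^A I^B: 1/2 I^A i, 1/2 I^B i.
Crossing each possibility with the father I^A I^B and summing P(type B): 1/2·1/4 + 1/2·1/2 = 3/8.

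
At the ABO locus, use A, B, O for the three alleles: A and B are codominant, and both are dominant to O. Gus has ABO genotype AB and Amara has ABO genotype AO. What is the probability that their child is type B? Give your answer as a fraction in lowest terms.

1/4

ABO cross AB × AO → offspring phenotypes: 1/2 A, 1/4 B, 1/4 AB.
So P(type B) = 1/4.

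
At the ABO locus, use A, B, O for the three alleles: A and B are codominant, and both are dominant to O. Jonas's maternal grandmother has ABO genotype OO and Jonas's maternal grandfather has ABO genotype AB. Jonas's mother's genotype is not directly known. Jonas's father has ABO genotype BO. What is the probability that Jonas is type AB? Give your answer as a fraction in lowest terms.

Jonas's mother's ABO genotype from OO × AB: 1/2 AO, 1/2 BO.
Crossing each possibility with the father BO and summing P(type AB): 1/2·1/4 + 1/2·0 = 1/8.

1/8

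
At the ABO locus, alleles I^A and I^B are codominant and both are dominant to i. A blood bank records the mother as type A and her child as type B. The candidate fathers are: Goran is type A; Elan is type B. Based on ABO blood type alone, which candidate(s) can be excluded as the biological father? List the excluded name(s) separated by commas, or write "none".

A candidate is excluded only if no genotype consistent with his phenotype could produce a type B child with a type A mother.
Goran (type A): no genotype consistent with that phenotype can produce a type-B child with a type-A mother.

Goran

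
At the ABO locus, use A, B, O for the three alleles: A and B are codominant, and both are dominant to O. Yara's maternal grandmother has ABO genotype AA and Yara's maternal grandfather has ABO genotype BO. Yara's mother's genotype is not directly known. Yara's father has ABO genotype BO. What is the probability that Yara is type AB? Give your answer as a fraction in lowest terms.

1/4

Yara's mother's ABO genotype from AA × BO: 1/2 AB, 1/2 AO.
Crossing each possibility with the father BO and summing P(type AB): 1/2·1/4 + 1/2·1/4 = 1/4.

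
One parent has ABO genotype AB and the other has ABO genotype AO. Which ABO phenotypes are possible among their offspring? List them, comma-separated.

A, B, AB

Gametes from AB × AO give offspring ABO genotypes AA, AB, AO, BO, i.e. phenotypes A, B, AB.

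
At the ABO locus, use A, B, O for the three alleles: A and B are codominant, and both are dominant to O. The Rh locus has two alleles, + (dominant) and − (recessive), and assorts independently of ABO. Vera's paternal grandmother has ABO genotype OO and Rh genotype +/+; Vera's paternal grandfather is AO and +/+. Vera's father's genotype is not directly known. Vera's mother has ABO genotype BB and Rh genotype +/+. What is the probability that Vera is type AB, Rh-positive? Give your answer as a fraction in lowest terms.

Vera's father's ABO genotype from OO × AO: 1/2 AO, 1/2 OO.
Crossing each possibility with the mother BB and summing P(type AB): 1/2·1/2 + 1/2·0 = 1/4.
Similarly for Rh via the father's Rh distribution: P(Rh+) = 1.
Independent loci: 1/4 × 1 = 1/4.

1/4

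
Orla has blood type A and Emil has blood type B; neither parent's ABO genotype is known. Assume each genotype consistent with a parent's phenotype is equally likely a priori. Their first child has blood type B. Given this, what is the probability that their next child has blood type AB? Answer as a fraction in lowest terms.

5/12

Possible genotypes: Orla ∈ {AA, AO}; Emil ∈ {BB, BO}.
Weight each parental genotype pair by prior × P(type-B child):
  AO × BB: posterior weight 2/3; P(next child type AB) = 1/2.
  AO × BO: posterior weight 1/3; P(next child type AB) = 1/4.
Weighted sum = 5/12.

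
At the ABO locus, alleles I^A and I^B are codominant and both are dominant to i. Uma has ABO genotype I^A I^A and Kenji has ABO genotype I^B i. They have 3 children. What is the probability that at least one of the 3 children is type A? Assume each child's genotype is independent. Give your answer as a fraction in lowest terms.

ABO cross I^A I^A × I^B i → 1/2 A, 1/2 AB.
So P(type A) = 1/2 per child.
P(none) = (1/2)^3 = 1/8; P(at least one) = 1 − 1/8 = 7/8.

7/8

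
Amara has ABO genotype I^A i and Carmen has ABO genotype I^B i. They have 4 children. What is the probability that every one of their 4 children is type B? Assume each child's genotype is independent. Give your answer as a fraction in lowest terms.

1/256

ABO cross I^A i × I^B i → 1/4 O, 1/4 A, 1/4 B, 1/4 AB.
So P(type B) = 1/4 per child.
All 4 independent: (1/4)^4 = 1/256.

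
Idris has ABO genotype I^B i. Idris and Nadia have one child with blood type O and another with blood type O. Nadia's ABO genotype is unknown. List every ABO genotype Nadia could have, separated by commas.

For each candidate genotype of Nadia, check whether crossing it with I^B i can produce every observed child phenotype.
  I^A I^A → possible child types {A, AB} ✗
  I^A I^B → possible child types {A, B, AB} ✗
  I^A i → possible child types {O, A, B, AB} ✓
  I^B I^B → possible child types {B} ✗
  I^B i → possible child types {O, B} ✓
  i i → possible child types {O, B} ✓

I^A i, I^B i, i i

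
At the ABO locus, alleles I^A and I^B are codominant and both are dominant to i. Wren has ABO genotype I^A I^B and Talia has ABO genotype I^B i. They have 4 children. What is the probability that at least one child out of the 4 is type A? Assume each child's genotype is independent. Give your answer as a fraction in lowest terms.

175/256

ABO cross I^A I^B × I^B i → 1/4 A, 1/2 B, 1/4 AB.
So P(type A) = 1/4 per child.
P(none) = (3/4)^4 = 81/256; P(at least one) = 1 − 81/256 = 175/256.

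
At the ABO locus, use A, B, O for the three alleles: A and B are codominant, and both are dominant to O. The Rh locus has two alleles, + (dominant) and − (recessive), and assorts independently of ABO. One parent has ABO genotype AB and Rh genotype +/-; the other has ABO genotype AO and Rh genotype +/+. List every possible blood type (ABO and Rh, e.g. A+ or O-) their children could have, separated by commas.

A+, B+, AB+

Gametes from AB × AO give offspring ABO genotypes AA, AB, AO, BO, i.e. phenotypes A, B, AB.
Rh cross +/- × +/+ → phenotypes Rh+.
Combining independently: A+, B+, AB+.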